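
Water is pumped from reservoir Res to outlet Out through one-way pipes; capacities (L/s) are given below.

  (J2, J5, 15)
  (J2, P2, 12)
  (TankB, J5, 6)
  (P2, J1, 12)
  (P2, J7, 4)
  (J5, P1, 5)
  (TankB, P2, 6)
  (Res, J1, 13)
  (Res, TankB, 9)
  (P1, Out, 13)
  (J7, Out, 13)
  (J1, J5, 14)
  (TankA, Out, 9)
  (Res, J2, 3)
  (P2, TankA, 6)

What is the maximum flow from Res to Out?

Augment Res→J2→J5→P1→Out: bottleneck 3, flow now 3.
Augment Res→J1→J5→P1→Out: bottleneck 2, flow now 5.
Augment Res→TankB→P2→TankA→Out: bottleneck 6, flow now 11.
Augment Res→J1→J5→J2→P2→J7→Out: bottleneck 3, flow now 14. (uses reverse residual edge)
No augmenting path remains; maximum flow = 14.
In the residual graph, reachable from Res: {Res, J1, TankB, J5}.
Min-cut edges: Res→J2 (3), TankB→P2 (6), J5→P1 (5); capacity 3 + 6 + 5 = 14.
This cut is saturated, so no flow can exceed 14.

14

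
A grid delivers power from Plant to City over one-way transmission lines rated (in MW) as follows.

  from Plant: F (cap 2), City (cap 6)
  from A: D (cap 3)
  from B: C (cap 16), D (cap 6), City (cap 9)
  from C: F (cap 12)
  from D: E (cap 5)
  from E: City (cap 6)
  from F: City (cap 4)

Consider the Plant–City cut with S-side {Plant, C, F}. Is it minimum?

No — its capacity is 10, but the minimum cut has capacity 8.

Given cut capacity: 6 + 4 = 10.
Augment Plant→City: bottleneck 6, flow now 6.
Augment Plant→F→City: bottleneck 2, flow now 8.
No augmenting path remains; maximum flow = 8.
In the residual graph, reachable from Plant: {Plant}.
Min-cut edges: Plant→F (2), Plant→City (6); capacity 2 + 6 = 8.
Cut capacity 10 exceeds the max flow 8, so it is not minimum.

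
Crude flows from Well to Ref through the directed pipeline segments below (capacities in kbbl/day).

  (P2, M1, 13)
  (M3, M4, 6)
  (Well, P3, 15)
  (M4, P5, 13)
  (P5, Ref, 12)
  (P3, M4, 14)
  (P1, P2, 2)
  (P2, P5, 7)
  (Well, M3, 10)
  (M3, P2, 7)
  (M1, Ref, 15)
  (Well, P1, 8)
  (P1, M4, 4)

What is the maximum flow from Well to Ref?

Augment Well→P1→P2→M1→Ref: bottleneck 2, flow now 2.
Augment Well→P1→M4→P5→Ref: bottleneck 4, flow now 6.
Augment Well→M3→P2→M1→Ref: bottleneck 7, flow now 13.
Augment Well→M3→M4→P5→Ref: bottleneck 3, flow now 16.
Augment Well→P3→M4→P5→Ref: bottleneck 5, flow now 21.
No augmenting path remains; maximum flow = 21.
In the residual graph, reachable from Well: {Well, P1, M3, P3, M4, P5}.
Min-cut edges: P1→P2 (2), M3→P2 (7), P5→Ref (12); capacity 2 + 7 + 12 = 21.
This cut is saturated, so no flow can exceed 21.

21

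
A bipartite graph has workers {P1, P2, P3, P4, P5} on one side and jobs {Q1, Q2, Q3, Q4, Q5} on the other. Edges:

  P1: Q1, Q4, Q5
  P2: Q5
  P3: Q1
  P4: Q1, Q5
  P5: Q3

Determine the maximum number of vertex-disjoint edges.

4

Unit-capacity flow: source→left, listed edges, right→sink; max matching = max flow.
Augmenting path P1→Q1 (+1); matched 1.
Augmenting path P2→Q5 (+1); matched 2.
Augmenting path P5→Q3 (+1); matched 3.
Augmenting path P3→Q1→P1→Q4 (+1); matched 4.
No augmenting path remains; maximum matching = 4.
König certificate: {P1, P5, Q1, Q5} is a vertex cover of size 4 (every listed pair touches it), so no matching can be larger.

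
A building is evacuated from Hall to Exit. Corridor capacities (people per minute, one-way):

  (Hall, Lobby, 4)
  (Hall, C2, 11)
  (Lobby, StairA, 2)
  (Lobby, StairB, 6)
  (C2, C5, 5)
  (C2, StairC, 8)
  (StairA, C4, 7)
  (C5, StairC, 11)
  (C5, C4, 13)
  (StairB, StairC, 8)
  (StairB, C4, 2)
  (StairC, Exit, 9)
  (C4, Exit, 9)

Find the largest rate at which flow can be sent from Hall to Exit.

Augment Hall→C2→StairC→Exit: bottleneck 8, flow now 8.
Augment Hall→Lobby→StairA→C4→Exit: bottleneck 2, flow now 10.
Augment Hall→Lobby→StairB→StairC→Exit: bottleneck 1, flow now 11.
Augment Hall→Lobby→StairB→C4→Exit: bottleneck 1, flow now 12.
Augment Hall→C2→C5→C4→Exit: bottleneck 3, flow now 15.
No augmenting path remains; maximum flow = 15.
In the residual graph, reachable from Hall: {Hall}.
Min-cut edges: Hall→Lobby (4), Hall→C2 (11); capacity 4 + 11 = 15.
This cut is saturated, so no flow can exceed 15.

15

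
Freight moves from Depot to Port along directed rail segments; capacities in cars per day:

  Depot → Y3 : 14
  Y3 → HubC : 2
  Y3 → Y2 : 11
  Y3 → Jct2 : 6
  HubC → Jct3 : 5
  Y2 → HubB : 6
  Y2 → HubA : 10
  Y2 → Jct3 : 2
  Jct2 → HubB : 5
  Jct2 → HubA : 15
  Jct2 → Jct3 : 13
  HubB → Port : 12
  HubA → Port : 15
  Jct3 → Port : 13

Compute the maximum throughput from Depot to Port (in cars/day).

Augment Depot→Y3→HubC→Jct3→Port: bottleneck 2, flow now 2.
Augment Depot→Y3→Y2→HubB→Port: bottleneck 6, flow now 8.
Augment Depot→Y3→Y2→HubA→Port: bottleneck 5, flow now 13.
Augment Depot→Y3→Jct2→HubB→Port: bottleneck 1, flow now 14.
No augmenting path remains; maximum flow = 14.
In the residual graph, reachable from Depot: {Depot}.
Min-cut edges: Depot→Y3 (14); capacity 14 = 14.
This cut is saturated, so no flow can exceed 14.

14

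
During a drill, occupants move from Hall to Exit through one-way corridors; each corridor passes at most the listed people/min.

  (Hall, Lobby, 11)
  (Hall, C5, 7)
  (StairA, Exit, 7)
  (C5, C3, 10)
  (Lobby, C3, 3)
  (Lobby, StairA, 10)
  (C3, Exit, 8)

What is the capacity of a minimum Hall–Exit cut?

Augment Hall→C5→C3→Exit: bottleneck 7, flow now 7.
Augment Hall→Lobby→C3→Exit: bottleneck 1, flow now 8.
Augment Hall→Lobby→StairA→Exit: bottleneck 7, flow now 15.
No augmenting path remains; maximum flow = 15.
By max-flow min-cut, the minimum cut capacity equals the max flow.
In the residual graph, reachable from Hall: {Hall, C5, Lobby, C3, StairA}.
Min-cut edges: C3→Exit (8), StairA→Exit (7); capacity 8 + 7 = 15.

15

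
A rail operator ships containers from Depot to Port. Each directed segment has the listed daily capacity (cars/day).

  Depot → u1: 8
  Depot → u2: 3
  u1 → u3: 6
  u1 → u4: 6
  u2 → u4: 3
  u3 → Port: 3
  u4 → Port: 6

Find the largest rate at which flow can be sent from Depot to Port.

Augment Depot→u1→u3→Port: bottleneck 3, flow now 3.
Augment Depot→u1→u4→Port: bottleneck 5, flow now 8.
Augment Depot→u2→u4→Port: bottleneck 1, flow now 9.
No augmenting path remains; maximum flow = 9.
In the residual graph, reachable from Depot: {Depot, u1, u2, u3, u4}.
Min-cut edges: u3→Port (3), u4→Port (6); capacity 3 + 6 = 9.
This cut is saturated, so no flow can exceed 9.

9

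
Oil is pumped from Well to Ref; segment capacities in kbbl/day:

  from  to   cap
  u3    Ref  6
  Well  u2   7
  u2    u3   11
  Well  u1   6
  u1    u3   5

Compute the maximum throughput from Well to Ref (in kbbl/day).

6

Augment Well→u1→u3→Ref: bottleneck 5, flow now 5.
Augment Well→u2→u3→Ref: bottleneck 1, flow now 6.
No augmenting path remains; maximum flow = 6.
In the residual graph, reachable from Well: {Well, u1, u2, u3}.
Min-cut edges: u3→Ref (6); capacity 6 = 6.
This cut is saturated, so no flow can exceed 6.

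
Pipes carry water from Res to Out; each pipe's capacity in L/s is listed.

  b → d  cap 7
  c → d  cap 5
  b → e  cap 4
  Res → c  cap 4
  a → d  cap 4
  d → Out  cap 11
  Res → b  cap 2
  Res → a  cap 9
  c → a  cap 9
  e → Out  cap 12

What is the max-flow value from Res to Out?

Augment Res→a→d→Out: bottleneck 4, flow now 4.
Augment Res→b→d→Out: bottleneck 2, flow now 6.
Augment Res→c→d→Out: bottleneck 4, flow now 10.
No augmenting path remains; maximum flow = 10.
In the residual graph, reachable from Res: {Res, a}.
Min-cut edges: Res→b (2), Res→c (4), a→d (4); capacity 2 + 4 + 4 = 10.
This cut is saturated, so no flow can exceed 10.

10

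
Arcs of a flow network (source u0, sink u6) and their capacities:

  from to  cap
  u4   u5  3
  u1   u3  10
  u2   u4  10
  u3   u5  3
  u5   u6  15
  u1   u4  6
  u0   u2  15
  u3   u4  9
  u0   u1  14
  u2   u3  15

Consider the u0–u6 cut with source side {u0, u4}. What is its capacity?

Edges leaving {u0, u4}: u0→u1 (14), u0→u2 (15), u4→u5 (3).
Cut capacity = 14 + 15 + 3 = 32.

32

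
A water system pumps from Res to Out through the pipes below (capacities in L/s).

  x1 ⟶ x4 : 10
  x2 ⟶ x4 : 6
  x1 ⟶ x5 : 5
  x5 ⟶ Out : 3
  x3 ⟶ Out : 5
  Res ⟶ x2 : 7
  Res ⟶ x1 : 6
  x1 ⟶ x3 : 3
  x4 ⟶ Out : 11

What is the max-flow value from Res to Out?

12

Augment Res→x1→x3→Out: bottleneck 3, flow now 3.
Augment Res→x1→x4→Out: bottleneck 3, flow now 6.
Augment Res→x2→x4→Out: bottleneck 6, flow now 12.
No augmenting path remains; maximum flow = 12.
In the residual graph, reachable from Res: {Res, x2}.
Min-cut edges: Res→x1 (6), x2→x4 (6); capacity 6 + 6 = 12.
This cut is saturated, so no flow can exceed 12.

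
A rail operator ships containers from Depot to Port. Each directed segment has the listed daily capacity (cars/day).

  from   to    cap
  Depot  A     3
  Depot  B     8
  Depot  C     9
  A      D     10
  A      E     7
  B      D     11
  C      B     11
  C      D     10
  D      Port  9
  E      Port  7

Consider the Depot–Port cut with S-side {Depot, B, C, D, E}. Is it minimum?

Given cut capacity: 3 + 9 + 7 = 19.
Augment Depot→A→D→Port: bottleneck 3, flow now 3.
Augment Depot→B→D→Port: bottleneck 6, flow now 9.
Augment Depot→B→D→A→E→Port: bottleneck 2, flow now 11. (uses reverse residual edge)
Augment Depot→C→D→A→E→Port: bottleneck 1, flow now 12. (uses reverse residual edge)
No augmenting path remains; maximum flow = 12.
In the residual graph, reachable from Depot: {Depot, B, C, D}.
Min-cut edges: Depot→A (3), D→Port (9); capacity 3 + 9 = 12.
Cut capacity 19 exceeds the max flow 12, so it is not minimum.

No — its capacity is 19, but the minimum cut has capacity 12.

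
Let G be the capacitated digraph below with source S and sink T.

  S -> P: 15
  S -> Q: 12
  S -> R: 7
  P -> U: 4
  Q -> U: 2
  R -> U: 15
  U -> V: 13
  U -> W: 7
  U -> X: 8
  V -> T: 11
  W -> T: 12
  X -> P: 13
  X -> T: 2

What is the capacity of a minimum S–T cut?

13

Augment S→P→U→V→T: bottleneck 4, flow now 4.
Augment S→Q→U→V→T: bottleneck 2, flow now 6.
Augment S→R→U→V→T: bottleneck 5, flow now 11.
Augment S→R→U→W→T: bottleneck 2, flow now 13.
No augmenting path remains; maximum flow = 13.
By max-flow min-cut, the minimum cut capacity equals the max flow.
In the residual graph, reachable from S: {S, P, Q}.
Min-cut edges: S→R (7), P→U (4), Q→U (2); capacity 7 + 4 + 2 = 13.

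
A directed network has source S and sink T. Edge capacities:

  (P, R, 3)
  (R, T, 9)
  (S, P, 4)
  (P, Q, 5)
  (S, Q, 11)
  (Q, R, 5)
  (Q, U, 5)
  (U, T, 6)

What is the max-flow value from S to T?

Augment S→P→R→T: bottleneck 3, flow now 3.
Augment S→Q→R→T: bottleneck 5, flow now 8.
Augment S→Q→U→T: bottleneck 5, flow now 13.
No augmenting path remains; maximum flow = 13.
In the residual graph, reachable from S: {S, P, Q}.
Min-cut edges: P→R (3), Q→R (5), Q→U (5); capacity 3 + 5 + 5 = 13.
This cut is saturated, so no flow can exceed 13.

13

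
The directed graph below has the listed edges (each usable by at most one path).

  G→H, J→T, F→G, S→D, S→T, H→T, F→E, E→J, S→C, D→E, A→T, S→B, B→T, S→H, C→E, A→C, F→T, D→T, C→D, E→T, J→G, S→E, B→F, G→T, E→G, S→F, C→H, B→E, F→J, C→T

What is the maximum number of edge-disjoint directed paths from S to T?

Assign every edge capacity 1; by Menger, the answer equals the max flow.
Path S→T (+1); total 1.
Path S→B→T (+1); total 2.
Path S→C→T (+1); total 3.
Path S→D→T (+1); total 4.
Path S→E→T (+1); total 5.
Path S→F→T (+1); total 6.
Path S→H→T (+1); total 7.
No residual S→T path; max flow = 7.
Certifying cut of size 7: {S→B, S→C, S→D, S→E, S→F, S→H, S→T}.

7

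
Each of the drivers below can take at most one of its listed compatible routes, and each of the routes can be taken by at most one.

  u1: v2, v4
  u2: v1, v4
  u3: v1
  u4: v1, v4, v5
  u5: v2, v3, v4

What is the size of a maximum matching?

5

Unit-capacity flow: source→left, listed edges, right→sink; max matching = max flow.
Augmenting path u1→v2 (+1); matched 1.
Augmenting path u2→v1 (+1); matched 2.
Augmenting path u4→v4 (+1); matched 3.
Augmenting path u5→v3 (+1); matched 4.
Augmenting path u3→v1→u2→v4→u4→v5 (+1); matched 5.
No augmenting path remains; maximum matching = 5.
König certificate: {u1, u2, u3, u4, u5} is a vertex cover of size 5 (every listed pair touches it), so no matching can be larger.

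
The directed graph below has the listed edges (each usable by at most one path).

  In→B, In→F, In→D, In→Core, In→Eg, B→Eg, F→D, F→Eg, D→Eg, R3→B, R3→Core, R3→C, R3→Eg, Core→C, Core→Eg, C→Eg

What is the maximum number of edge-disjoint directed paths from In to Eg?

5

Assign every edge capacity 1; by Menger, the answer equals the max flow.
Path In→Eg (+1); total 1.
Path In→B→Eg (+1); total 2.
Path In→F→Eg (+1); total 3.
Path In→D→Eg (+1); total 4.
Path In→Core→Eg (+1); total 5.
No residual In→Eg path; max flow = 5.
Certifying cut of size 5: {In→B, In→Core, In→D, In→Eg, In→F}.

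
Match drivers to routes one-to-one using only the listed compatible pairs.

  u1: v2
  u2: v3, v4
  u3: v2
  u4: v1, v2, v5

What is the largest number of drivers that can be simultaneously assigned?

Unit-capacity flow: source→left, listed edges, right→sink; max matching = max flow.
Augmenting path u1→v2 (+1); matched 1.
Augmenting path u2→v3 (+1); matched 2.
Augmenting path u4→v1 (+1); matched 3.
No augmenting path remains; maximum matching = 3.
König certificate: {u2, u4, v2} is a vertex cover of size 3 (every listed pair touches it), so no matching can be larger.

3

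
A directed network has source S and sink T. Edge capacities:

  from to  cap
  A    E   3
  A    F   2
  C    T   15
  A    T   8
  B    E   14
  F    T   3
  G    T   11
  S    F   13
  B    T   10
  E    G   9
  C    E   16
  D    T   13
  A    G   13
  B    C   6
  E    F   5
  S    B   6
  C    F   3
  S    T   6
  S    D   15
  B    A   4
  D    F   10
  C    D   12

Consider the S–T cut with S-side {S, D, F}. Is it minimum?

Yes — it is a minimum cut (capacity 28).

Given cut capacity: 6 + 6 + 13 + 3 = 28.
Augment S→T: bottleneck 6, flow now 6.
Augment S→B→T: bottleneck 6, flow now 12.
Augment S→D→T: bottleneck 13, flow now 25.
Augment S→F→T: bottleneck 3, flow now 28.
No augmenting path remains; maximum flow = 28.
Cut capacity 28 equals the max flow, so it is a minimum cut.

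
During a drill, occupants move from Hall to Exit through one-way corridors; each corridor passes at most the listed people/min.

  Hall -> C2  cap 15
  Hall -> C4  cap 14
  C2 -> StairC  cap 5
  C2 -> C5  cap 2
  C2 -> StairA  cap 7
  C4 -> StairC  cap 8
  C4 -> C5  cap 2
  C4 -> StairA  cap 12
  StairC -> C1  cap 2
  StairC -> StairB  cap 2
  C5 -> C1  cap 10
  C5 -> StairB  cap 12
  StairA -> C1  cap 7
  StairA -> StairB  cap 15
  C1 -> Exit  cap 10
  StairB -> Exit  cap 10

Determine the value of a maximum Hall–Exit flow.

Augment Hall→C2→StairC→C1→Exit: bottleneck 2, flow now 2.
Augment Hall→C2→StairC→StairB→Exit: bottleneck 2, flow now 4.
Augment Hall→C2→C5→C1→Exit: bottleneck 2, flow now 6.
Augment Hall→C2→StairA→C1→Exit: bottleneck 6, flow now 12.
Augment Hall→C2→StairA→StairB→Exit: bottleneck 1, flow now 13.
Augment Hall→C4→C5→StairB→Exit: bottleneck 2, flow now 15.
Augment Hall→C4→StairA→StairB→Exit: bottleneck 5, flow now 20.
No augmenting path remains; maximum flow = 20.
In the residual graph, reachable from Hall: {Hall, C2, C4, StairC, C5, StairA, C1, StairB}.
Min-cut edges: C1→Exit (10), StairB→Exit (10); capacity 10 + 10 = 20.
This cut is saturated, so no flow can exceed 20.

20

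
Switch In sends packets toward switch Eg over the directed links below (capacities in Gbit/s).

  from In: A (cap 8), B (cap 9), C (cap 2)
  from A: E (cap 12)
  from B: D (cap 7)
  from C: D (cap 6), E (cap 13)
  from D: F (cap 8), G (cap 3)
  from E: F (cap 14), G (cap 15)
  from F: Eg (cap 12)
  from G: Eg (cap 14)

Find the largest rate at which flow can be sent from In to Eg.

17

Augment In→A→E→F→Eg: bottleneck 8, flow now 8.
Augment In→B→D→F→Eg: bottleneck 4, flow now 12.
Augment In→B→D→G→Eg: bottleneck 3, flow now 15.
Augment In→C→E→G→Eg: bottleneck 2, flow now 17.
No augmenting path remains; maximum flow = 17.
In the residual graph, reachable from In: {In, B}.
Min-cut edges: In→A (8), In→C (2), B→D (7); capacity 8 + 2 + 7 = 17.
This cut is saturated, so no flow can exceed 17.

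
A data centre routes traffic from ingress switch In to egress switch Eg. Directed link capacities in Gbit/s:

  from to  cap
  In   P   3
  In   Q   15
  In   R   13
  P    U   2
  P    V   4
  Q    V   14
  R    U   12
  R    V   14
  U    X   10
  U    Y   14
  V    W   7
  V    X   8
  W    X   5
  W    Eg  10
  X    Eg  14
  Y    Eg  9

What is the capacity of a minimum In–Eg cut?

Augment In→P→U→X→Eg: bottleneck 2, flow now 2.
Augment In→P→V→W→Eg: bottleneck 1, flow now 3.
Augment In→Q→V→W→Eg: bottleneck 6, flow now 9.
Augment In→Q→V→X→Eg: bottleneck 8, flow now 17.
Augment In→R→U→X→Eg: bottleneck 4, flow now 21.
Augment In→R→U→Y→Eg: bottleneck 8, flow now 29.
No augmenting path remains; maximum flow = 29.
By max-flow min-cut, the minimum cut capacity equals the max flow.
In the residual graph, reachable from In: {In, P, Q, R, V}.
Min-cut edges: P→U (2), R→U (12), V→W (7), V→X (8); capacity 2 + 12 + 7 + 8 = 29.

29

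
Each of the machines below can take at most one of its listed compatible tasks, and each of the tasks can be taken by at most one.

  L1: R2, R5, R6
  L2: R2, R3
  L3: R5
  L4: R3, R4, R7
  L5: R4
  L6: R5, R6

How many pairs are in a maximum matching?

Unit-capacity flow: source→left, listed edges, right→sink; max matching = max flow.
Augmenting path L1→R2 (+1); matched 1.
Augmenting path L2→R3 (+1); matched 2.
Augmenting path L3→R5 (+1); matched 3.
Augmenting path L4→R4 (+1); matched 4.
Augmenting path L6→R6 (+1); matched 5.
Augmenting path L5→R4→L4→R7 (+1); matched 6.
No augmenting path remains; maximum matching = 6.
König certificate: {L1, L2, L3, L4, L5, L6} is a vertex cover of size 6 (every listed pair touches it), so no matching can be larger.

6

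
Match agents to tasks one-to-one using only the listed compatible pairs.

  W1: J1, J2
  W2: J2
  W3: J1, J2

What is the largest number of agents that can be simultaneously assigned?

Unit-capacity flow: source→left, listed edges, right→sink; max matching = max flow.
Augmenting path W1→J1 (+1); matched 1.
Augmenting path W2→J2 (+1); matched 2.
No augmenting path remains; maximum matching = 2.
König certificate: {J1, J2} is a vertex cover of size 2 (every listed pair touches it), so no matching can be larger.

2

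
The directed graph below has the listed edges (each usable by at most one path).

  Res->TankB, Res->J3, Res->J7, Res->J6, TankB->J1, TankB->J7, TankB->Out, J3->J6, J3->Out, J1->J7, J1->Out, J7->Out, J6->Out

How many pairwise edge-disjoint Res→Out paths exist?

Assign every edge capacity 1; by Menger, the answer equals the max flow.
Path Res→TankB→Out (+1); total 1.
Path Res→J3→Out (+1); total 2.
Path Res→J7→Out (+1); total 3.
Path Res→J6→Out (+1); total 4.
No residual Res→Out path; max flow = 4.
Certifying cut of size 4: {Res→J3, Res→J6, Res→J7, Res→TankB}.

4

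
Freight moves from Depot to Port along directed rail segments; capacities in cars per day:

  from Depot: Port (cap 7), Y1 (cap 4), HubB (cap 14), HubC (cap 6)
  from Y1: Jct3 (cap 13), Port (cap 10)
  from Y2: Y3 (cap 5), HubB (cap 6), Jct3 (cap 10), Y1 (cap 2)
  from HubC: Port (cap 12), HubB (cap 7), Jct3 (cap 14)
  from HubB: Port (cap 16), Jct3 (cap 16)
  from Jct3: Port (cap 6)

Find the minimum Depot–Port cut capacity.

Augment Depot→Port: bottleneck 7, flow now 7.
Augment Depot→Y1→Port: bottleneck 4, flow now 11.
Augment Depot→HubC→Port: bottleneck 6, flow now 17.
Augment Depot→HubB→Port: bottleneck 14, flow now 31.
No augmenting path remains; maximum flow = 31.
By max-flow min-cut, the minimum cut capacity equals the max flow.
In the residual graph, reachable from Depot: {Depot}.
Min-cut edges: Depot→Y1 (4), Depot→HubC (6), Depot→HubB (14), Depot→Port (7); capacity 4 + 6 + 14 + 7 = 31.

31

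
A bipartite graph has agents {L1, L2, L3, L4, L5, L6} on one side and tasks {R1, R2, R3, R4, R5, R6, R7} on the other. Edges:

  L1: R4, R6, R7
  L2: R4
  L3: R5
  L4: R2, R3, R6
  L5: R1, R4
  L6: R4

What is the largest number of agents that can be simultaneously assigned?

Unit-capacity flow: source→left, listed edges, right→sink; max matching = max flow.
Augmenting path L1→R4 (+1); matched 1.
Augmenting path L3→R5 (+1); matched 2.
Augmenting path L4→R2 (+1); matched 3.
Augmenting path L5→R1 (+1); matched 4.
Augmenting path L2→R4→L1→R6 (+1); matched 5.
No augmenting path remains; maximum matching = 5.
König certificate: {L1, L3, L4, L5, R4} is a vertex cover of size 5 (every listed pair touches it), so no matching can be larger.

5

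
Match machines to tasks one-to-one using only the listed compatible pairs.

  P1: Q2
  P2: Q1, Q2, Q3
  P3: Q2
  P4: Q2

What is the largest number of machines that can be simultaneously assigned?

Unit-capacity flow: source→left, listed edges, right→sink; max matching = max flow.
Augmenting path P1→Q2 (+1); matched 1.
Augmenting path P2→Q1 (+1); matched 2.
No augmenting path remains; maximum matching = 2.
König certificate: {P2, Q2} is a vertex cover of size 2 (every listed pair touches it), so no matching can be larger.

2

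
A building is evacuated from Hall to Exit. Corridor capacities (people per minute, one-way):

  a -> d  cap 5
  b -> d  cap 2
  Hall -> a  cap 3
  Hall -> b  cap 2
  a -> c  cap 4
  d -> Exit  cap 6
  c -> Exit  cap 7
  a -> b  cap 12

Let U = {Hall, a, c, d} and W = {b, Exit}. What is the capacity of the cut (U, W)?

27

Edges leaving {Hall, a, c, d}: Hall→b (2), a→b (12), c→Exit (7), d→Exit (6).
Cut capacity = 2 + 12 + 7 + 6 = 27.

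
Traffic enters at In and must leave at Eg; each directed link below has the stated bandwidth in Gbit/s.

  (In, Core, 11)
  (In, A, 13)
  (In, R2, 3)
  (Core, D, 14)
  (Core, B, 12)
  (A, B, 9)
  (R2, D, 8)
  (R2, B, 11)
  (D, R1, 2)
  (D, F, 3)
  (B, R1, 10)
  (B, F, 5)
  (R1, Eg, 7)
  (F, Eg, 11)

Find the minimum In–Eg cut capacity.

Augment In→Core→D→R1→Eg: bottleneck 2, flow now 2.
Augment In→Core→D→F→Eg: bottleneck 3, flow now 5.
Augment In→Core→B→R1→Eg: bottleneck 5, flow now 10.
Augment In→Core→B→F→Eg: bottleneck 1, flow now 11.
Augment In→A→B→F→Eg: bottleneck 4, flow now 15.
No augmenting path remains; maximum flow = 15.
By max-flow min-cut, the minimum cut capacity equals the max flow.
In the residual graph, reachable from In: {In, Core, A, R2, D, B, R1}.
Min-cut edges: D→F (3), B→F (5), R1→Eg (7); capacity 3 + 5 + 7 = 15.

15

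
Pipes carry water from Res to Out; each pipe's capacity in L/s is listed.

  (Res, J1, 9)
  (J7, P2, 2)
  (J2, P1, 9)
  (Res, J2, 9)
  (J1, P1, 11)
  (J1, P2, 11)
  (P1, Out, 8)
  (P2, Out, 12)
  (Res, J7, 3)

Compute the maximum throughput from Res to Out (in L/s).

Augment Res→J1→P2→Out: bottleneck 9, flow now 9.
Augment Res→J2→P1→Out: bottleneck 8, flow now 17.
Augment Res→J7→P2→Out: bottleneck 2, flow now 19.
No augmenting path remains; maximum flow = 19.
In the residual graph, reachable from Res: {Res, J2, J7, P1}.
Min-cut edges: Res→J1 (9), J7→P2 (2), P1→Out (8); capacity 9 + 2 + 8 = 19.
This cut is saturated, so no flow can exceed 19.

19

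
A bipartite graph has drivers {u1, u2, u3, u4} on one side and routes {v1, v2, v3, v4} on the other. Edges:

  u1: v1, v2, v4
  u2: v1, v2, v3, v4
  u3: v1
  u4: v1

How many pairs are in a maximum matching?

Unit-capacity flow: source→left, listed edges, right→sink; max matching = max flow.
Augmenting path u1→v1 (+1); matched 1.
Augmenting path u2→v2 (+1); matched 2.
Augmenting path u3→v1→u1→v4 (+1); matched 3.
No augmenting path remains; maximum matching = 3.
König certificate: {u1, u2, v1} is a vertex cover of size 3 (every listed pair touches it), so no matching can be larger.

3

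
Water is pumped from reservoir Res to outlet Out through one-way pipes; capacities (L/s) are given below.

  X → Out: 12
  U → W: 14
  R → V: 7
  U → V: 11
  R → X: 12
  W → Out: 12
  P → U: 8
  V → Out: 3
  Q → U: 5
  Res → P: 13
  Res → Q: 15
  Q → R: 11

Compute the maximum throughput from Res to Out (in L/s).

23

Augment Res→P→U→V→Out: bottleneck 3, flow now 3.
Augment Res→P→U→W→Out: bottleneck 5, flow now 8.
Augment Res→Q→R→X→Out: bottleneck 11, flow now 19.
Augment Res→Q→U→W→Out: bottleneck 4, flow now 23.
No augmenting path remains; maximum flow = 23.
In the residual graph, reachable from Res: {Res, P}.
Min-cut edges: Res→Q (15), P→U (8); capacity 15 + 8 = 23.
This cut is saturated, so no flow can exceed 23.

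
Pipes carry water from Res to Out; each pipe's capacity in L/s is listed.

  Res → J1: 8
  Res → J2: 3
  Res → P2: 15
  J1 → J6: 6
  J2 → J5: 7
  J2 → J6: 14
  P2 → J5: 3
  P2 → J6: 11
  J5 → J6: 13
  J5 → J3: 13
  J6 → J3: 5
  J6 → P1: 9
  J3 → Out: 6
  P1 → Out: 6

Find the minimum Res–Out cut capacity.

12

Augment Res→J1→J6→J3→Out: bottleneck 5, flow now 5.
Augment Res→J1→J6→P1→Out: bottleneck 1, flow now 6.
Augment Res→J2→J5→J3→Out: bottleneck 1, flow now 7.
Augment Res→J2→J6→P1→Out: bottleneck 2, flow now 9.
Augment Res→P2→J6→P1→Out: bottleneck 3, flow now 12.
No augmenting path remains; maximum flow = 12.
By max-flow min-cut, the minimum cut capacity equals the max flow.
In the residual graph, reachable from Res: {Res, J1, J2, P2, J5, J6, J3, P1}.
Min-cut edges: J3→Out (6), P1→Out (6); capacity 6 + 6 = 12.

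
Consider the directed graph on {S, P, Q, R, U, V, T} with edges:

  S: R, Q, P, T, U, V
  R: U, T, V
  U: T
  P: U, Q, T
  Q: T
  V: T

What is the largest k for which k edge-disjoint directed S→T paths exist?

6

Assign every edge capacity 1; by Menger, the answer equals the max flow.
Path S→T (+1); total 1.
Path S→P→T (+1); total 2.
Path S→Q→T (+1); total 3.
Path S→R→T (+1); total 4.
Path S→U→T (+1); total 5.
Path S→V→T (+1); total 6.
No residual S→T path; max flow = 6.
Certifying cut of size 6: {S→P, S→Q, S→R, S→T, S→U, S→V}.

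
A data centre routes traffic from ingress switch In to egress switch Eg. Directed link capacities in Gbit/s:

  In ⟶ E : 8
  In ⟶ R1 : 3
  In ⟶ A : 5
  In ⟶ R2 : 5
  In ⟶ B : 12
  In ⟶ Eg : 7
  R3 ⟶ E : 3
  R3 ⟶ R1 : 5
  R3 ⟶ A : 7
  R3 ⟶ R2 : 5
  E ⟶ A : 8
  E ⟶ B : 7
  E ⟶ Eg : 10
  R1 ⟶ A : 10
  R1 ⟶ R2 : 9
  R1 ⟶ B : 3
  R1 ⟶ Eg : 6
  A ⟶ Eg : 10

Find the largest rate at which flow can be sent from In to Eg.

Augment In→Eg: bottleneck 7, flow now 7.
Augment In→E→Eg: bottleneck 8, flow now 15.
Augment In→R1→Eg: bottleneck 3, flow now 18.
Augment In→A→Eg: bottleneck 5, flow now 23.
No augmenting path remains; maximum flow = 23.
In the residual graph, reachable from In: {In, R2, B}.
Min-cut edges: In→E (8), In→R1 (3), In→A (5), In→Eg (7); capacity 8 + 3 + 5 + 7 = 23.
This cut is saturated, so no flow can exceed 23.

23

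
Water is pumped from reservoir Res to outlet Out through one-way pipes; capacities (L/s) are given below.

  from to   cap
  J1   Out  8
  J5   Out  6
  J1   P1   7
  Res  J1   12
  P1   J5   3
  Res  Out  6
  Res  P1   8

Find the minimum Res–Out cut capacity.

17

Augment Res→Out: bottleneck 6, flow now 6.
Augment Res→J1→Out: bottleneck 8, flow now 14.
Augment Res→P1→J5→Out: bottleneck 3, flow now 17.
No augmenting path remains; maximum flow = 17.
By max-flow min-cut, the minimum cut capacity equals the max flow.
In the residual graph, reachable from Res: {Res, J1, P1}.
Min-cut edges: Res→Out (6), J1→Out (8), P1→J5 (3); capacity 6 + 8 + 3 = 17.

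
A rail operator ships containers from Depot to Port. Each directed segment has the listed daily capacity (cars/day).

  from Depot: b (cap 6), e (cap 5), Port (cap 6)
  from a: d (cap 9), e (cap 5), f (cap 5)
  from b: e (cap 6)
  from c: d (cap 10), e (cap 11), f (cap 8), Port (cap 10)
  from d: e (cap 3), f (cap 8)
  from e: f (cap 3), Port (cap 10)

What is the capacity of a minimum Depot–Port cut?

16

Augment Depot→Port: bottleneck 6, flow now 6.
Augment Depot→e→Port: bottleneck 5, flow now 11.
Augment Depot→b→e→Port: bottleneck 5, flow now 16.
No augmenting path remains; maximum flow = 16.
By max-flow min-cut, the minimum cut capacity equals the max flow.
In the residual graph, reachable from Depot: {Depot, b, e, f}.
Min-cut edges: Depot→Port (6), e→Port (10); capacity 6 + 10 = 16.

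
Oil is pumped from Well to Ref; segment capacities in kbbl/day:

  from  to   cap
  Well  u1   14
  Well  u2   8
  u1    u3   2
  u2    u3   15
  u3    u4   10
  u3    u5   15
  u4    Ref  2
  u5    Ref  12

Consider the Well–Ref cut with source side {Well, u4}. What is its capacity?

24

Edges leaving {Well, u4}: Well→u1 (14), Well→u2 (8), u4→Ref (2).
Cut capacity = 14 + 8 + 2 = 24.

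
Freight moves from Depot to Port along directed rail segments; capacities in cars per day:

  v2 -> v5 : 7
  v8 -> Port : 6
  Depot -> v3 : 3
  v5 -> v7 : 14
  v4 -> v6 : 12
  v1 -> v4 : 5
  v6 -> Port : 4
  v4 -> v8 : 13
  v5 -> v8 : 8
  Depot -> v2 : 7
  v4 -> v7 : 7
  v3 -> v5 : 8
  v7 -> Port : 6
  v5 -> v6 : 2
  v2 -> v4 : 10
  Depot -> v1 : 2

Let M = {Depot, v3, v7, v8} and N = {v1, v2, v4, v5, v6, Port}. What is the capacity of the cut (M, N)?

29

Edges leaving {Depot, v3, v7, v8}: Depot→v1 (2), Depot→v2 (7), v3→v5 (8), v7→Port (6), v8→Port (6).
Cut capacity = 2 + 7 + 8 + 6 + 6 = 29.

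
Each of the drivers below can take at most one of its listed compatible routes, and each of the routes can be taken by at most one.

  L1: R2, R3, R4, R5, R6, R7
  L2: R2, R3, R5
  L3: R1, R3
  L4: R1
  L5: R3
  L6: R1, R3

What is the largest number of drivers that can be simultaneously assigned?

4

Unit-capacity flow: source→left, listed edges, right→sink; max matching = max flow.
Augmenting path L1→R2 (+1); matched 1.
Augmenting path L2→R3 (+1); matched 2.
Augmenting path L3→R1 (+1); matched 3.
Augmenting path L5→R3→L2→R5 (+1); matched 4.
No augmenting path remains; maximum matching = 4.
König certificate: {L1, L2, R1, R3} is a vertex cover of size 4 (every listed pair touches it), so no matching can be larger.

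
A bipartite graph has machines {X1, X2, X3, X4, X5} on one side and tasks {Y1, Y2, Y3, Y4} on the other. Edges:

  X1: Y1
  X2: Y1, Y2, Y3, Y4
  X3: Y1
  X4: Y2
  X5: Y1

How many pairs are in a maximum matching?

3

Unit-capacity flow: source→left, listed edges, right→sink; max matching = max flow.
Augmenting path X1→Y1 (+1); matched 1.
Augmenting path X2→Y2 (+1); matched 2.
Augmenting path X4→Y2→X2→Y3 (+1); matched 3.
No augmenting path remains; maximum matching = 3.
König certificate: {X2, X4, Y1} is a vertex cover of size 3 (every listed pair touches it), so no matching can be larger.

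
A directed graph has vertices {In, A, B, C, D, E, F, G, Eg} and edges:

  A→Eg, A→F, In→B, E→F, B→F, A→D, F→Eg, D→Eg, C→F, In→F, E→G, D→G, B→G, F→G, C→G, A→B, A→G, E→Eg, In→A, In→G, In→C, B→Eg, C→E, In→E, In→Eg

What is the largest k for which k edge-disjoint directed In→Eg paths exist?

Assign every edge capacity 1; by Menger, the answer equals the max flow.
Path In→Eg (+1); total 1.
Path In→A→Eg (+1); total 2.
Path In→B→Eg (+1); total 3.
Path In→E→Eg (+1); total 4.
Path In→F→Eg (+1); total 5.
No residual In→Eg path; max flow = 5.
Certifying cut of size 5: {E→Eg, F→Eg, In→A, In→B, In→Eg}.

5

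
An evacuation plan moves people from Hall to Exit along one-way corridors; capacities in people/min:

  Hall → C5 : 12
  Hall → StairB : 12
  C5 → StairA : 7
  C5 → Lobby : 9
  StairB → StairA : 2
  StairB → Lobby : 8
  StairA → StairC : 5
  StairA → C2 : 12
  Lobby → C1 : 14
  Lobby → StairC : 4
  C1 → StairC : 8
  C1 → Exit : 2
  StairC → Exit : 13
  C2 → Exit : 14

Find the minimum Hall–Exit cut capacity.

22

Augment Hall→C5→StairA→StairC→Exit: bottleneck 5, flow now 5.
Augment Hall→C5→StairA→C2→Exit: bottleneck 2, flow now 7.
Augment Hall→C5→Lobby→C1→Exit: bottleneck 2, flow now 9.
Augment Hall→C5→Lobby→StairC→Exit: bottleneck 3, flow now 12.
Augment Hall→StairB→StairA→C2→Exit: bottleneck 2, flow now 14.
Augment Hall→StairB→Lobby→StairC→Exit: bottleneck 1, flow now 15.
Augment Hall→StairB→Lobby→C1→StairC→Exit: bottleneck 4, flow now 19.
Augment Hall→StairB→Lobby→C1→StairC→StairA→C2→Exit: bottleneck 3, flow now 22. (uses reverse residual edge)
No augmenting path remains; maximum flow = 22.
By max-flow min-cut, the minimum cut capacity equals the max flow.
In the residual graph, reachable from Hall: {Hall, StairB}.
Min-cut edges: Hall→C5 (12), StairB→StairA (2), StairB→Lobby (8); capacity 12 + 2 + 8 = 22.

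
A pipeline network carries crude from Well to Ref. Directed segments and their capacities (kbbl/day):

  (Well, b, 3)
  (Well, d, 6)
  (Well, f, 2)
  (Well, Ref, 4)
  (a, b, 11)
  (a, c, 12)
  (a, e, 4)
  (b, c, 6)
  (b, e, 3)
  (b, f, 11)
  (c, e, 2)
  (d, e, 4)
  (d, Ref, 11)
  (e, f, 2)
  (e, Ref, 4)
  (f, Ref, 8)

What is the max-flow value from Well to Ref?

15

Augment Well→Ref: bottleneck 4, flow now 4.
Augment Well→d→Ref: bottleneck 6, flow now 10.
Augment Well→f→Ref: bottleneck 2, flow now 12.
Augment Well→b→e→Ref: bottleneck 3, flow now 15.
No augmenting path remains; maximum flow = 15.
In the residual graph, reachable from Well: {Well}.
Min-cut edges: Well→b (3), Well→d (6), Well→f (2), Well→Ref (4); capacity 3 + 6 + 2 + 4 = 15.
This cut is saturated, so no flow can exceed 15.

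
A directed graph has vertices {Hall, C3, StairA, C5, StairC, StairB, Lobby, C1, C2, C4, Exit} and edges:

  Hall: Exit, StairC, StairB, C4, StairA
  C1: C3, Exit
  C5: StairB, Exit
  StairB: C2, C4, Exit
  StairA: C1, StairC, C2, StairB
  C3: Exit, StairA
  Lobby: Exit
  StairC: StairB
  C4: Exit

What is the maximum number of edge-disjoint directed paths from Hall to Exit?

Assign every edge capacity 1; by Menger, the answer equals the max flow.
Path Hall→Exit (+1); total 1.
Path Hall→StairB→Exit (+1); total 2.
Path Hall→C4→Exit (+1); total 3.
Path Hall→StairA→C1→Exit (+1); total 4.
No residual Hall→Exit path; max flow = 4.
Certifying cut of size 4: {C4→Exit, Hall→Exit, Hall→StairA, StairB→Exit}.

4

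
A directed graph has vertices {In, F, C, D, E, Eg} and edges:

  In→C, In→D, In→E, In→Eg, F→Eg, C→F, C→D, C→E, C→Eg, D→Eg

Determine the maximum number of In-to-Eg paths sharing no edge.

3

Assign every edge capacity 1; by Menger, the answer equals the max flow.
Path In→Eg (+1); total 1.
Path In→C→Eg (+1); total 2.
Path In→D→Eg (+1); total 3.
No residual In→Eg path; max flow = 3.
Certifying cut of size 3: {In→C, In→D, In→Eg}.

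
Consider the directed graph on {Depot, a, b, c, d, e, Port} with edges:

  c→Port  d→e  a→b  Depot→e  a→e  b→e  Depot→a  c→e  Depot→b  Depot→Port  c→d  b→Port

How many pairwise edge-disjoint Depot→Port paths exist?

Assign every edge capacity 1; by Menger, the answer equals the max flow.
Path Depot→Port (+1); total 1.
Path Depot→b→Port (+1); total 2.
No residual Depot→Port path; max flow = 2.
Certifying cut of size 2: {Depot→Port, b→Port}.

2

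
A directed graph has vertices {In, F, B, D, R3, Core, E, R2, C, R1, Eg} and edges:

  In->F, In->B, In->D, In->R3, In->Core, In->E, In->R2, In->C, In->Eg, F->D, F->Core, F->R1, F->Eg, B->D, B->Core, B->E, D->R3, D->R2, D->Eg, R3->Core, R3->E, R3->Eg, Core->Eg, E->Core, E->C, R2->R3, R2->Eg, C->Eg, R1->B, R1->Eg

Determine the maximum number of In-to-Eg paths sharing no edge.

7

Assign every edge capacity 1; by Menger, the answer equals the max flow.
Path In→Eg (+1); total 1.
Path In→F→Eg (+1); total 2.
Path In→D→Eg (+1); total 3.
Path In→R3→Eg (+1); total 4.
Path In→Core→Eg (+1); total 5.
Path In→R2→Eg (+1); total 6.
Path In→C→Eg (+1); total 7.
No residual In→Eg path; max flow = 7.
Certifying cut of size 7: {C→Eg, Core→Eg, D→Eg, In→Eg, In→F, R2→Eg, R3→Eg}.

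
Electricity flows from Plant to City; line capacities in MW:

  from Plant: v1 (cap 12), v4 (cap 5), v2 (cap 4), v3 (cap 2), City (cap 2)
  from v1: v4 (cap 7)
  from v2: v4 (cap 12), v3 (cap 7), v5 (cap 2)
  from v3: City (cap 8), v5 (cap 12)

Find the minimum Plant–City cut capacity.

Augment Plant→City: bottleneck 2, flow now 2.
Augment Plant→v3→City: bottleneck 2, flow now 4.
Augment Plant→v2→v3→City: bottleneck 4, flow now 8.
No augmenting path remains; maximum flow = 8.
By max-flow min-cut, the minimum cut capacity equals the max flow.
In the residual graph, reachable from Plant: {Plant, v1, v4}.
Min-cut edges: Plant→v2 (4), Plant→v3 (2), Plant→City (2); capacity 4 + 2 + 2 = 8.

8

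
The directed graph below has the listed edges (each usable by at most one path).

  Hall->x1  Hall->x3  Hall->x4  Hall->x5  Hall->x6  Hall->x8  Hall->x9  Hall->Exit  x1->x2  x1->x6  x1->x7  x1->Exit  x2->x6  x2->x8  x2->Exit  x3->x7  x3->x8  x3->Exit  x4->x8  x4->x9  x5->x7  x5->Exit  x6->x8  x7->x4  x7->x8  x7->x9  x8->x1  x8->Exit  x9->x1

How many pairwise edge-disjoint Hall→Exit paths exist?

Assign every edge capacity 1; by Menger, the answer equals the max flow.
Path Hall→Exit (+1); total 1.
Path Hall→x1→Exit (+1); total 2.
Path Hall→x3→Exit (+1); total 3.
Path Hall→x5→Exit (+1); total 4.
Path Hall→x8→Exit (+1); total 5.
Path Hall→x9→x1→x2→Exit (+1); total 6.
No residual Hall→Exit path; max flow = 6.
Certifying cut of size 6: {Hall→Exit, Hall→x3, Hall→x5, x1→Exit, x1→x2, x8→Exit}.

6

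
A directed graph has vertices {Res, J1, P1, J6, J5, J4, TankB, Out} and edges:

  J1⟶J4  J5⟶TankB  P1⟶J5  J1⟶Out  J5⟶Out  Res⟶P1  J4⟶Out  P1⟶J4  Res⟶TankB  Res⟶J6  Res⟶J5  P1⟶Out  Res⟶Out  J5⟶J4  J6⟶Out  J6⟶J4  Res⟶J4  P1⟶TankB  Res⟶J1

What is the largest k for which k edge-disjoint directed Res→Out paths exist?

Assign every edge capacity 1; by Menger, the answer equals the max flow.
Path Res→Out (+1); total 1.
Path Res→J1→Out (+1); total 2.
Path Res→P1→Out (+1); total 3.
Path Res→J6→Out (+1); total 4.
Path Res→J5→Out (+1); total 5.
Path Res→J4→Out (+1); total 6.
No residual Res→Out path; max flow = 6.
Certifying cut of size 6: {Res→J1, Res→J4, Res→J5, Res→J6, Res→Out, Res→P1}.

6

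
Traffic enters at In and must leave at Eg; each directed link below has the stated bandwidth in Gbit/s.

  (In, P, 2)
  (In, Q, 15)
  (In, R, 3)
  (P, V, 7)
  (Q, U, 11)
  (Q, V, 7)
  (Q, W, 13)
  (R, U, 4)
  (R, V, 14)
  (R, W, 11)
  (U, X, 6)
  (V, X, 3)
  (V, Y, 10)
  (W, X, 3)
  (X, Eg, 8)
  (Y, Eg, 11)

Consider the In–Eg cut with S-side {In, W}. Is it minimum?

No — its capacity is 23, but the minimum cut has capacity 18.

Given cut capacity: 2 + 15 + 3 + 3 = 23.
Augment In→P→V→X→Eg: bottleneck 2, flow now 2.
Augment In→Q→U→X→Eg: bottleneck 6, flow now 8.
Augment In→Q→V→Y→Eg: bottleneck 7, flow now 15.
Augment In→R→V→Y→Eg: bottleneck 3, flow now 18.
No augmenting path remains; maximum flow = 18.
In the residual graph, reachable from In: {In, P, Q, R, U, V, W, X}.
Min-cut edges: V→Y (10), X→Eg (8); capacity 10 + 8 = 18.
Cut capacity 23 exceeds the max flow 18, so it is not minimum.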